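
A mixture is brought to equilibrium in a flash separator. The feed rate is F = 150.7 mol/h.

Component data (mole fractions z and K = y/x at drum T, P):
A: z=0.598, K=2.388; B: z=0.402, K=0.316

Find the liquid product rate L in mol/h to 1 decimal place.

L = 62.6 mol/h

Newton iteration, β⁰ = 0.5:
  β = 0.500: g = 0.0721, g' = -0.836 → β = 0.586
  β = 0.586: g = -0.0014, g' = -0.874 → β = 0.585
Converged at β = 0.585.
Then V = β·F = 0.5846·150.7 = 88.1 mol/h and L = F − V = 62.6 mol/h.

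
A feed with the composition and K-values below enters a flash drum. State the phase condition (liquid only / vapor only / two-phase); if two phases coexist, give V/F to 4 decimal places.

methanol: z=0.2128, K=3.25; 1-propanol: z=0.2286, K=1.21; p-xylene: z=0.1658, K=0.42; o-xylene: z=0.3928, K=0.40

two-phase, V/F = 0.1996

ΣzᵢKᵢ = 1.1950; Σzᵢ/Kᵢ = 1.6312.
Both exceed 1, so a two-phase solution exists.
Let ψ = V/F and solve Σ zᵢ(Kᵢ−1)/(1+ψ(Kᵢ−1)) = 0.
Newton iteration, ψ⁰ = 0.34:
  ψ = 0.3400: g = -0.09978, g' = -0.6643 → ψ = 0.1898
  ψ = 0.1898: g = 0.00766, g' = -0.7889 → ψ = 0.1995
  ψ = 0.1995: g = 0.00006, g' = -0.7763 → ψ = 0.1996
Converged at ψ = 0.1996.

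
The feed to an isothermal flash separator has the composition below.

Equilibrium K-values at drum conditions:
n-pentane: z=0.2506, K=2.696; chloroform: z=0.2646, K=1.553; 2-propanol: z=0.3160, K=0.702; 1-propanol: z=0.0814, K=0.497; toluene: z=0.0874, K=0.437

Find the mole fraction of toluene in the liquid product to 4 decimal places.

Newton iteration, β⁰ = 0.43:
  β = 0.4300: g = 0.13882, g' = -0.4125 → β = 0.7665
  β = 0.7665: g = 0.01232, g' = -0.3636 → β = 0.8004
  β = 0.8004: g = -0.00004, g' = -0.3665 → β = 0.8002
Converged at β = 0.8002.
Compositions from xᵢ = zᵢ/(1+β(Kᵢ−1)), yᵢ = Kᵢxᵢ:
  n-pentane: x = 0.1063, y = 0.2866
  chloroform: x = 0.1834, y = 0.2849
  2-propanol: x = 0.4150, y = 0.2913
  1-propanol: x = 0.1362, y = 0.0677
  toluene: x = 0.1591, y = 0.0695

x_toluene = 0.1591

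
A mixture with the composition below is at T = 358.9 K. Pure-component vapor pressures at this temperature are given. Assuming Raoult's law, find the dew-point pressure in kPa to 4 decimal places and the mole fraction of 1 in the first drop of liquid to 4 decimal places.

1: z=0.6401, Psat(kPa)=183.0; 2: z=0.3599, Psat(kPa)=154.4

Pdew = 171.5627 kPa, x_1 = 0.6001

At the dew point ψ → 1, so Σzᵢ/Kᵢ = 1 with Kᵢ = Pᵢˢᵃᵗ/P ⇒ 1/P = Σzᵢ/Pᵢˢᵃᵗ.
1/P = 0.6401/183.0 + 0.3599/154.4 = 0.0058288 ⇒ P = 171.5627 kPa
xᵢ = zᵢP/Pᵢˢᵃᵗ ⇒ x_1 = 0.6401·171.5627/183.0 = 0.6001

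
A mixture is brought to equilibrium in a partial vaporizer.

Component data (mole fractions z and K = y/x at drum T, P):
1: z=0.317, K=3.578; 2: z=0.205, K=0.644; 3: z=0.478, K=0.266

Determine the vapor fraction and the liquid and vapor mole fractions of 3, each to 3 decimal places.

ψ = 0.239, x_3 = 0.580, y_3 = 0.154

Iterate (Newton) starting at ψ = 0.38:
  ψ = 0.380: g = -0.1581, g' = -1.068 → ψ = 0.232
  ψ = 0.232: g = 0.0091, g' = -1.230 → ψ = 0.239
Converged at ψ = 0.239.
Compositions from xᵢ = zᵢ/(1+ψ(Kᵢ−1)), yᵢ = Kᵢxᵢ:
  1: x = 0.196, y = 0.701
  2: x = 0.224, y = 0.144
  3: x = 0.580, y = 0.154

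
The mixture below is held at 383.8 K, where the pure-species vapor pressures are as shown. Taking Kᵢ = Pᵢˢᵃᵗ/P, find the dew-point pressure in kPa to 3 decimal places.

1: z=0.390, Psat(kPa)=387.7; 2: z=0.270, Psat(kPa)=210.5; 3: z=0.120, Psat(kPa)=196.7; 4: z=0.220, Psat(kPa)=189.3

At the dew point ψ → 1, so Σzᵢ/Kᵢ = 1 with Kᵢ = Pᵢˢᵃᵗ/P ⇒ 1/P = Σzᵢ/Pᵢˢᵃᵗ.
1/P = 0.390/387.7 + 0.270/210.5 + 0.120/196.7 + 0.220/189.3 = 0.004061 ⇒ P = 246.255 kPa

Pdew = 246.255 kPa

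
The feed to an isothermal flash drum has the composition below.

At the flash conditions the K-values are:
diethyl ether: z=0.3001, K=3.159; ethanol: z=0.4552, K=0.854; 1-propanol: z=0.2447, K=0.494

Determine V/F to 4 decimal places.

Rachford–Rice: g(V/F) = Σ zᵢ(Kᵢ−1)/(1+V/F(Kᵢ−1)) = 0.
Check two-phase: ΣzᵢKᵢ = 1.4576 > 1 and Σzᵢ/Kᵢ = 1.1234 > 1, so g(0) = 0.4576 > 0 and g(1) = -0.1234 < 0.
Newton–Raphson from V/F = 0.5:
  V/F = 0.5000: g = 0.07413, g' = -0.4471 → V/F = 0.6658
  V/F = 0.6658: g = 0.00547, g' = -0.3898 → V/F = 0.6798
  V/F = 0.6798: g = 0.00002, g' = -0.3872 → V/F = 0.6799
Converged at V/F = 0.6799.

V/F = 0.6799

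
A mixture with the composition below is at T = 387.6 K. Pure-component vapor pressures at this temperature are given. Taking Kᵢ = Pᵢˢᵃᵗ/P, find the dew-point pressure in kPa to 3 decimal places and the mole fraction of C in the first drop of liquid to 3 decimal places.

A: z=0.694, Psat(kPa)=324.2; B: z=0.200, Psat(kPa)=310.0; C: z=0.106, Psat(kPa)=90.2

Pdew = 252.463 kPa, x_C = 0.297

At the dew point ψ → 1, so Σzᵢ/Kᵢ = 1 with Kᵢ = Pᵢˢᵃᵗ/P ⇒ 1/P = Σzᵢ/Pᵢˢᵃᵗ.
1/P = 0.694/324.2 + 0.200/310.0 + 0.106/90.2 = 0.003961 ⇒ P = 252.463 kPa
xᵢ = zᵢP/Pᵢˢᵃᵗ ⇒ x_C = 0.106·252.463/90.2 = 0.297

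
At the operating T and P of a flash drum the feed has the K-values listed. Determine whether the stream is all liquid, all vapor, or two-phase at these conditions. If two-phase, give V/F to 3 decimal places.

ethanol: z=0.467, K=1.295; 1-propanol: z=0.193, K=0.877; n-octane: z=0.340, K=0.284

all liquid

ΣzᵢKᵢ = 0.871; Σzᵢ/Kᵢ = 1.778.
Since ΣzᵢKᵢ < 1 the mixture is below its bubble point — single liquid phase.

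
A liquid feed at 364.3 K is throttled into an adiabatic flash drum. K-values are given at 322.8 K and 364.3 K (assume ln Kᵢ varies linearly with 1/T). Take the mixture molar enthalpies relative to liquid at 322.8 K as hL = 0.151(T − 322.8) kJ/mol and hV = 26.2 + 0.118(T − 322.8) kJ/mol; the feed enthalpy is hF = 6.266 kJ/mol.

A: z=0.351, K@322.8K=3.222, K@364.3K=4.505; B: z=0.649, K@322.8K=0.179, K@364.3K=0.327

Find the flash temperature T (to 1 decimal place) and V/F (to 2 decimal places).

T = 332.5 K, V/F = 0.19

Adiabatic flash: solve Rachford–Rice at each trial T, then check hF = ψ·hV(T) + (1−ψ)·hL(T).
  T = 322.8 K: K = (3.222, 0.179), RR gives ψ = 0.135, H_out = 3.549 kJ/mol
  T = 364.3 K: K = (4.505, 0.327), RR gives ψ = 0.336, H_out = 14.619 kJ/mol
  T = 343.6 K: K = (3.850, 0.247), RR gives ψ = 0.238, H_out = 9.217 kJ/mol
  T = 333.2 K: K = (3.532, 0.211), RR gives ψ = 0.189, H_out = 6.447 kJ/mol
  T = 328.0 K: K = (3.376, 0.195), RR gives ψ = 0.163, H_out = 5.019 kJ/mol
  T = 330.6 K: K = (3.454, 0.203), RR gives ψ = 0.176, H_out = 5.738 kJ/mol
  T = 331.9 K: K = (3.493, 0.207), RR gives ψ = 0.182, H_out = 6.094 kJ/mol
Linear interpolation between T = 331.9 (H_out = 6.094) and T = 333.2 (H_out = 6.447) on hF = 6.266 gives T ≈ 332.5 K, at which ψ = 0.19.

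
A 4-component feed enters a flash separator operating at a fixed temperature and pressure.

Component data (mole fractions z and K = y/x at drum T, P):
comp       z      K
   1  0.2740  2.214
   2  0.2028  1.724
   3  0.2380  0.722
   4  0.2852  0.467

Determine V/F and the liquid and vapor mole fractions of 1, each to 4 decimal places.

Material balance + equilibrium reduce to Σ zᵢ(Kᵢ−1)/(1+V/F(Kᵢ−1)) = 0.
Check two-phase: ΣzᵢKᵢ = 1.2613 > 1 and Σzᵢ/Kᵢ = 1.1817 > 1, so g(0) = 0.2613 > 0 and g(1) = -0.1817 < 0.
Newton–Raphson from V/F = 0.58:
  V/F = 0.5800: g = -0.00032, g' = -0.3877 → V/F = 0.5792
Converged at V/F = 0.5792.
Compositions from xᵢ = zᵢ/(1+V/F(Kᵢ−1)), yᵢ = Kᵢxᵢ:
  1: x = 0.1609, y = 0.3562
  2: x = 0.1429, y = 0.2463
  3: x = 0.2837, y = 0.2048
  4: x = 0.4126, y = 0.1927

V/F = 0.5792, x_1 = 0.1609, y_1 = 0.3562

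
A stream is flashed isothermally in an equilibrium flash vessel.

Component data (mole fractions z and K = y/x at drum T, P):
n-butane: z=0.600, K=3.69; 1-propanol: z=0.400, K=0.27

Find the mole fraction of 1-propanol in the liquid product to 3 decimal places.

Rachford–Rice: g(ψ) = Σ zᵢ(Kᵢ−1)/(1+ψ(Kᵢ−1)) = 0.
Check two-phase: ΣzᵢKᵢ = 2.322 > 1 and Σzᵢ/Kᵢ = 1.644 > 1, so g(0) = 1.322 > 0 and g(1) = -0.644 < 0.
Binary case is linear: z₁(K₁−1)(1+ψ(K₂−1)) + z₂(K₂−1)(1+ψ(K₁−1)) = 0
⇒ ψ = [z₁(K₁−1)+z₂(K₂−1)] / [−(K₁−1)(K₂−1)] = 1.3220/1.9637 = 0.673
Compositions from xᵢ = zᵢ/(1+ψ(Kᵢ−1)), yᵢ = Kᵢxᵢ:
  n-butane: x = 0.213, y = 0.788
  1-propanol: x = 0.787, y = 0.212

x_1-propanol = 0.787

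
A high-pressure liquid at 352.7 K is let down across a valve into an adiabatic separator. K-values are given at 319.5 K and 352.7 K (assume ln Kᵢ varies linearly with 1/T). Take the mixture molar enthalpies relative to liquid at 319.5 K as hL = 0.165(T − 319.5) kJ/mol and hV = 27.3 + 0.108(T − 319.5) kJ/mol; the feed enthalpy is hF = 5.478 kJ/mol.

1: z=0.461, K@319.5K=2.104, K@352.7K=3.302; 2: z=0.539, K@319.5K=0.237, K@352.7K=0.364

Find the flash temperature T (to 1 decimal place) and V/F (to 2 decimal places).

T = 323.5 K, V/F = 0.18

Adiabatic flash: solve Rachford–Rice at each trial T, then check hF = ψ·hV(T) + (1−ψ)·hL(T).
  T = 319.5 K: K = (2.104, 0.237), RR gives ψ = 0.116, H_out = 3.166 kJ/mol
  T = 352.7 K: K = (3.302, 0.364), RR gives ψ = 0.491, H_out = 17.945 kJ/mol
  T = 336.1 K: K = (2.665, 0.297), RR gives ψ = 0.332, H_out = 11.487 kJ/mol
  T = 327.8 K: K = (2.375, 0.266), RR gives ψ = 0.236, H_out = 7.704 kJ/mol
  T = 323.6 K: K = (2.236, 0.251), RR gives ψ = 0.179, H_out = 5.530 kJ/mol
  T = 321.6 K: K = (2.171, 0.244), RR gives ψ = 0.150, H_out = 4.411 kJ/mol
Linear interpolation between T = 321.6 (H_out = 4.411) and T = 323.6 (H_out = 5.530) on hF = 5.478 gives T ≈ 323.5 K, at which ψ = 0.18.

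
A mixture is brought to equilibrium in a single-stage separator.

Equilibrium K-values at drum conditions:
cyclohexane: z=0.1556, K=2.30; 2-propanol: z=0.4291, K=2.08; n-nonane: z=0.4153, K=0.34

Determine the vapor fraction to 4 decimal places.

ψ = 0.5202

Rachford–Rice: g(ψ) = Σ zᵢ(Kᵢ−1)/(1+ψ(Kᵢ−1)) = 0.
Feasibility: ΣzᵢKᵢ = 1.3916, Σzᵢ/Kᵢ = 1.4954 — both > 1, two phases present.
Iterate (Newton) starting at ψ = 0.67:
  ψ = 0.6700: g = -0.11441, g' = -0.8250 → ψ = 0.5313
  ψ = 0.5313: g = -0.00803, g' = -0.7231 → ψ = 0.5202
Converged at ψ = 0.5202.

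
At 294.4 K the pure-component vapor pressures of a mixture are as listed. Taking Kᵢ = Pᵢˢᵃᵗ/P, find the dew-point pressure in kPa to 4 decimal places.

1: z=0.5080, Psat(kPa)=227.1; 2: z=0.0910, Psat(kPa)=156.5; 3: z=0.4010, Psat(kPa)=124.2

At the dew point ψ → 1, so Σzᵢ/Kᵢ = 1 with Kᵢ = Pᵢˢᵃᵗ/P ⇒ 1/P = Σzᵢ/Pᵢˢᵃᵗ.
1/P = 0.5080/227.1 + 0.0910/156.5 + 0.4010/124.2 = 0.0060470 ⇒ P = 165.3704 kPa

Pdew = 165.3704 kPa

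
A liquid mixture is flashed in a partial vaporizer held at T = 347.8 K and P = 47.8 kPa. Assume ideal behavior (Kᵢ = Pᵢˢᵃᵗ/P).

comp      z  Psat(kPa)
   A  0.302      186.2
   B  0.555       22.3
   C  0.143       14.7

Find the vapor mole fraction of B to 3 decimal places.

y_B = 0.307

Raoult's law: Kᵢ = Pᵢˢᵃᵗ/P = Pᵢˢᵃᵗ/47.8.
  K_A = 186.2/47.8 = 3.89540, K_B = 22.3/47.8 = 0.46653, K_C = 14.7/47.8 = 0.30753
Let ψ = V/F and solve Σ zᵢ(Kᵢ−1)/(1+ψ(Kᵢ−1)) = 0.
Feasibility: ΣzᵢKᵢ = 1.479, Σzᵢ/Kᵢ = 1.732 — both > 1, two phases present.
Newton–Raphson from ψ = 0.5:
  ψ = 0.500: g = -0.1980, g' = -0.877 → ψ = 0.274
  ψ = 0.274: g = 0.0184, g' = -1.108 → ψ = 0.291
Converged at ψ = 0.291.
Compositions from xᵢ = zᵢ/(1+ψ(Kᵢ−1)), yᵢ = Kᵢxᵢ:
  A: x = 0.164, y = 0.638
  B: x = 0.657, y = 0.307
  C: x = 0.179, y = 0.055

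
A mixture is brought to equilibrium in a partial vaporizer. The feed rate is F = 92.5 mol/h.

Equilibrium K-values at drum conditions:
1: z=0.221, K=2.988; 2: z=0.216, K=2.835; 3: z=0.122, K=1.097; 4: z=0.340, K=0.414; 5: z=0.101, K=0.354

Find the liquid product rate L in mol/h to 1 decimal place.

Material balance + equilibrium reduce to Σ zᵢ(Kᵢ−1)/(1+β(Kᵢ−1)) = 0.
g(0) = ΣzᵢKᵢ − 1 = 0.583 and g(1) = 1 − Σzᵢ/Kᵢ = -0.368, so a root lies in (0, 1).
Newton–Raphson from β = 0.5:
  β = 0.500: g = 0.0601, g' = -0.744 → β = 0.581
  β = 0.581: g = 0.0005, g' = -0.736 → β = 0.582
Converged at β = 0.582.
Then V = β·F = 0.5815·92.5 = 53.8 mol/h and L = F − V = 38.7 mol/h.

L = 38.7 mol/h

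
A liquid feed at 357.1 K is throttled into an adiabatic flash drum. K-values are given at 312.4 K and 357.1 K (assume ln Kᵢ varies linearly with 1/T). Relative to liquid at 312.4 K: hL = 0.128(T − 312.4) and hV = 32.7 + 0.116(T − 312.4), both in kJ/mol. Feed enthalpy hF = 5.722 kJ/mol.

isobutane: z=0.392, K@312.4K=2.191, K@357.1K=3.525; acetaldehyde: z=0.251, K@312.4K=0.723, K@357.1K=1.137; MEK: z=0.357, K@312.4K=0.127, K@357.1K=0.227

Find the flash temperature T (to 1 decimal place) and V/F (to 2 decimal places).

T = 316.4 K, V/F = 0.16

Adiabatic flash: solve Rachford–Rice at each trial T, then check hF = ψ·hV(T) + (1−ψ)·hL(T).
  T = 312.4 K: K = (2.191, 0.723, 0.127), RR gives ψ = 0.105, H_out = 3.444 kJ/mol
  T = 357.1 K: K = (3.525, 1.137, 0.227), RR gives ψ = 0.519, H_out = 22.404 kJ/mol
  T = 334.8 K: K = (2.825, 0.921, 0.173), RR gives ψ = 0.351, H_out = 14.245 kJ/mol
  T = 323.6 K: K = (2.499, 0.819, 0.149), RR gives ψ = 0.243, H_out = 9.359 kJ/mol
  T = 318.0 K: K = (2.343, 0.771, 0.138), RR gives ψ = 0.179, H_out = 6.569 kJ/mol
  T = 315.2 K: K = (2.266, 0.747, 0.132), RR gives ψ = 0.144, H_out = 5.055 kJ/mol
  T = 316.6 K: K = (2.304, 0.759, 0.135), RR gives ψ = 0.162, H_out = 5.823 kJ/mol
Linear interpolation between T = 315.2 (H_out = 5.055) and T = 316.6 (H_out = 5.823) on hF = 5.722 gives T ≈ 316.4 K, at which ψ = 0.16.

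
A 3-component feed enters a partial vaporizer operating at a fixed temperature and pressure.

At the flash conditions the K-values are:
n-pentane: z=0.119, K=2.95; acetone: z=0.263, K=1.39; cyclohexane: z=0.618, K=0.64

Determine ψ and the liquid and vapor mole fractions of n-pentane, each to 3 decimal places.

ψ = 0.265, x_n-pentane = 0.078, y_n-pentane = 0.231

Rachford–Rice: g(ψ) = Σ zᵢ(Kᵢ−1)/(1+ψ(Kᵢ−1)) = 0.
g(0) = ΣzᵢKᵢ − 1 = 0.112 and g(1) = 1 − Σzᵢ/Kᵢ = -0.195, so a root lies in (0, 1).
Newton iteration, ψ⁰ = 0.5:
  ψ = 0.500: g = -0.0680, g' = -0.263 → ψ = 0.242
  ψ = 0.242: g = 0.0078, g' = -0.339 → ψ = 0.265
Converged at ψ = 0.265.
Compositions from xᵢ = zᵢ/(1+ψ(Kᵢ−1)), yᵢ = Kᵢxᵢ:
  n-pentane: x = 0.078, y = 0.231
  acetone: x = 0.238, y = 0.331
  cyclohexane: x = 0.683, y = 0.437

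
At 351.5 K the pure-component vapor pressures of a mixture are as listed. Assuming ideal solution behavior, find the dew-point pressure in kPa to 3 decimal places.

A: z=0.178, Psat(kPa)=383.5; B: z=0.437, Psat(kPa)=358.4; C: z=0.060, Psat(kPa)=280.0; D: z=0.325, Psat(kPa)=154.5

At the dew point ψ → 1, so Σzᵢ/Kᵢ = 1 with Kᵢ = Pᵢˢᵃᵗ/P ⇒ 1/P = Σzᵢ/Pᵢˢᵃᵗ.
1/P = 0.178/383.5 + 0.437/358.4 + 0.060/280.0 + 0.325/154.5 = 0.004001 ⇒ P = 249.919 kPa

Pdew = 249.919 kPa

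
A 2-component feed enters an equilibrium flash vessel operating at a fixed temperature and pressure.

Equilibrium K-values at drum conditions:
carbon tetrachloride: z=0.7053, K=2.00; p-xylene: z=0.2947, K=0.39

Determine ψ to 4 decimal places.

ψ = 0.8615

Material balance + equilibrium reduce to Σ zᵢ(Kᵢ−1)/(1+ψ(Kᵢ−1)) = 0.
Check two-phase: ΣzᵢKᵢ = 1.5255 > 1 and Σzᵢ/Kᵢ = 1.1083 > 1, so g(0) = 0.5255 > 0 and g(1) = -0.1083 < 0.
Binary case is linear: z₁(K₁−1)(1+ψ(K₂−1)) + z₂(K₂−1)(1+ψ(K₁−1)) = 0
⇒ ψ = [z₁(K₁−1)+z₂(K₂−1)] / [−(K₁−1)(K₂−1)] = 0.52553/0.61000 = 0.8615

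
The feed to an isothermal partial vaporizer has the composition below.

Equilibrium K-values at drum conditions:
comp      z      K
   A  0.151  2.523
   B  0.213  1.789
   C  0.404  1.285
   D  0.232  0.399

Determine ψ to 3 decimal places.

ψ = 0.867

Material balance + equilibrium reduce to Σ zᵢ(Kᵢ−1)/(1+ψ(Kᵢ−1)) = 0.
Check two-phase: ΣzᵢKᵢ = 1.374 > 1 and Σzᵢ/Kᵢ = 1.075 > 1, so g(0) = 0.374 > 0 and g(1) = -0.075 < 0.
Newton iteration, ψ⁰ = 0.5:
  ψ = 0.500: g = 0.1525, g' = -0.377 → ψ = 0.904
  ψ = 0.904: g = -0.0189, g' = -0.530 → ψ = 0.868
  ψ = 0.868: g = -0.0006, g' = -0.499 → ψ = 0.867
Converged at ψ = 0.867.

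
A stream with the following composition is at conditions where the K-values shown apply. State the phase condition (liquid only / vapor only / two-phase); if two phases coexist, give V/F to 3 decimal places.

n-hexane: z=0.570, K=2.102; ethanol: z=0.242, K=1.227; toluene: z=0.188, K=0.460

ΣzᵢKᵢ = 1.582; Σzᵢ/Kᵢ = 0.877.
Since Σzᵢ/Kᵢ < 1 the mixture is above its dew point — single vapor phase.

vapor only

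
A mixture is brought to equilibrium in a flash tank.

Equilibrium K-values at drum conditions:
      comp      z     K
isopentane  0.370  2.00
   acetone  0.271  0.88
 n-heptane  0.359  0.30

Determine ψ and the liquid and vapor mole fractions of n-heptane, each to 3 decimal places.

Newton iteration, ψ⁰ = 0.57:
  ψ = 0.570: g = -0.2174, g' = -0.642 → ψ = 0.231
  ψ = 0.231: g = -0.0328, g' = -0.499 → ψ = 0.166
Converged at ψ = 0.166.
Compositions from xᵢ = zᵢ/(1+ψ(Kᵢ−1)), yᵢ = Kᵢxᵢ:
  isopentane: x = 0.317, y = 0.635
  acetone: x = 0.276, y = 0.243
  n-heptane: x = 0.406, y = 0.122

ψ = 0.166, x_n-heptane = 0.406, y_n-heptane = 0.122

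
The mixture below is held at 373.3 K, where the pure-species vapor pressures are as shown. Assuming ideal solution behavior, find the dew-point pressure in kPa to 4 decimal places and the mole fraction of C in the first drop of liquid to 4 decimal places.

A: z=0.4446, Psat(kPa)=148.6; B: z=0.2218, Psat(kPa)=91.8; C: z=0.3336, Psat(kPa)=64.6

At the dew point ψ → 1, so Σzᵢ/Kᵢ = 1 with Kᵢ = Pᵢˢᵃᵗ/P ⇒ 1/P = Σzᵢ/Pᵢˢᵃᵗ.
1/P = 0.4446/148.6 + 0.2218/91.8 + 0.3336/64.6 = 0.0105721 ⇒ P = 94.5883 kPa
xᵢ = zᵢP/Pᵢˢᵃᵗ ⇒ x_C = 0.3336·94.5883/64.6 = 0.4885

Pdew = 94.5883 kPa, x_C = 0.4885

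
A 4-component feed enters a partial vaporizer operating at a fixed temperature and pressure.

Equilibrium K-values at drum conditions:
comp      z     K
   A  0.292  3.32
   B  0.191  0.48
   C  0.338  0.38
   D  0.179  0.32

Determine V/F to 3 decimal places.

Rachford–Rice: g(V/F) = Σ zᵢ(Kᵢ−1)/(1+V/F(Kᵢ−1)) = 0.
Feasibility: ΣzᵢKᵢ = 1.247, Σzᵢ/Kᵢ = 1.935 — both > 1, two phases present.
Newton–Raphson from V/F = 0.5:
  V/F = 0.500: g = -0.3087, g' = -0.894 → V/F = 0.155
  V/F = 0.155: g = 0.0227, g' = -1.174 → V/F = 0.174
Converged at V/F = 0.174.

V/F = 0.174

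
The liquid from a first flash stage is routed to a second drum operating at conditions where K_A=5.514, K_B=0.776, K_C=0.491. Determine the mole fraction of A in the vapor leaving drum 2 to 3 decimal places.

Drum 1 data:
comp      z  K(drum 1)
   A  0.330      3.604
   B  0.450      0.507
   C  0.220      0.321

Drum 1:
Material balance + equilibrium reduce to Σ zᵢ(Kᵢ−1)/(1+ψ₁(Kᵢ−1)) = 0.
Check two-phase: ΣzᵢKᵢ = 1.488 > 1 and Σzᵢ/Kᵢ = 1.664 > 1, so g(0) = 0.488 > 0 and g(1) = -0.664 < 0.
Newton–Raphson from ψ₁ = 0.5:
  ψ₁ = 0.500: g = -0.1473, g' = -0.847 → ψ₁ = 0.326
  ψ₁ = 0.326: g = 0.0084, g' = -0.977 → ψ₁ = 0.335
Converged at ψ₁ = 0.335.
Drum-1 compositions:
  A: x = 0.176, y = 0.635
  B: x = 0.539, y = 0.273
  C: x = 0.285, y = 0.091
Drum-2 feed = drum-1 liquid: z₂ = (0.1763, 0.5390, 0.2847).
Drum 2:
Rachford–Rice: g(ψ₂) = Σ zᵢ(Kᵢ−1)/(1+ψ₂(Kᵢ−1)) = 0.
Feasibility: ΣzᵢKᵢ = 1.530, Σzᵢ/Kᵢ = 1.306 — both > 1, two phases present.
Newton–Raphson from ψ₂ = 0.62:
  ψ₂ = 0.620: g = -0.1425, g' = -0.443 → ψ₂ = 0.298
  ψ₂ = 0.298: g = 0.0389, g' = -0.786 → ψ₂ = 0.348
  ψ₂ = 0.348: g = 0.0026, g' = -0.685 → ψ₂ = 0.352
Converged at ψ₂ = 0.352.
  A: x = 0.068, y = 0.376
  B: x = 0.585, y = 0.454
  C: x = 0.347, y = 0.170

y_A (drum 2) = 0.376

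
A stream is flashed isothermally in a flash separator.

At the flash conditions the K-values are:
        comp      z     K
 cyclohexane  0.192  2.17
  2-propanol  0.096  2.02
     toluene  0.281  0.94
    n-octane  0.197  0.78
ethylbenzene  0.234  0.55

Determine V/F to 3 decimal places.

Rachford–Rice: g(V/F) = Σ zᵢ(Kᵢ−1)/(1+V/F(Kᵢ−1)) = 0.
Feasibility: ΣzᵢKᵢ = 1.157, Σzᵢ/Kᵢ = 1.113 — both > 1, two phases present.
Newton iteration, V/F⁰ = 0.5:
  V/F = 0.500: g = 0.0046, g' = -0.240 → V/F = 0.519
Converged at V/F = 0.519.

V/F = 0.519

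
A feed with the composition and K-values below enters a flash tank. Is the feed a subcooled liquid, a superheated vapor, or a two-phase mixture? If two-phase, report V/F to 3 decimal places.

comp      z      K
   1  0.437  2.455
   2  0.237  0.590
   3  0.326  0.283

two-phase, V/F = 0.344

ΣzᵢKᵢ = 1.305; Σzᵢ/Kᵢ = 1.732.
Both exceed 1, so a two-phase solution exists.
Material balance + equilibrium reduce to Σ zᵢ(Kᵢ−1)/(1+ψ(Kᵢ−1)) = 0.
Newton iteration, ψ⁰ = 0.34:
  ψ = 0.340: g = 0.0034, g' = -0.761 → ψ = 0.344
Converged at ψ = 0.344.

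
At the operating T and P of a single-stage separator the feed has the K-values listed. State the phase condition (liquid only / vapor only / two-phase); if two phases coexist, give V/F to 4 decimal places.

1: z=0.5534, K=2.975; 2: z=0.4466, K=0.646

ΣzᵢKᵢ = 1.9349; Σzᵢ/Kᵢ = 0.8773.
Since Σzᵢ/Kᵢ < 1 the mixture is above its dew point — single vapor phase.

vapor only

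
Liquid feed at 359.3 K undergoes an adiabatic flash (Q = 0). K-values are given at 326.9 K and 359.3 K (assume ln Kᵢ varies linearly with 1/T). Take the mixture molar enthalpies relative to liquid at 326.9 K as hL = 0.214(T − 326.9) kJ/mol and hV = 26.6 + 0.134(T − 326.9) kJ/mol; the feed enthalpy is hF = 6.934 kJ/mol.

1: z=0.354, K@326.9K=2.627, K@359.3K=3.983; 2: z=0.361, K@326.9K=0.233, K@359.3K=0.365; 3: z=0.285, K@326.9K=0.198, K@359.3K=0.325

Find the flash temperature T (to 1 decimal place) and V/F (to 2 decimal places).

Adiabatic flash: solve Rachford–Rice at each trial T, then check hF = ψ·hV(T) + (1−ψ)·hL(T).
  T = 326.9 K: K = (2.627, 0.233, 0.198), RR gives ψ = 0.055, H_out = 1.473 kJ/mol
  T = 359.3 K: K = (3.983, 0.365, 0.325), RR gives ψ = 0.326, H_out = 14.753 kJ/mol
  T = 343.1 K: K = (3.267, 0.295, 0.257), RR gives ψ = 0.205, H_out = 8.659 kJ/mol
  T = 335.0 K: K = (2.937, 0.263, 0.226), RR gives ψ = 0.136, H_out = 5.273 kJ/mol
  T = 339.1 K: K = (3.102, 0.279, 0.241), RR gives ψ = 0.172, H_out = 7.027 kJ/mol
  T = 337.1 K: K = (3.021, 0.271, 0.234), RR gives ψ = 0.155, H_out = 6.183 kJ/mol
Linear interpolation between T = 337.1 (H_out = 6.183) and T = 339.1 (H_out = 7.027) on hF = 6.934 gives T ≈ 338.9 K, at which ψ = 0.17.

T = 338.9 K, V/F = 0.17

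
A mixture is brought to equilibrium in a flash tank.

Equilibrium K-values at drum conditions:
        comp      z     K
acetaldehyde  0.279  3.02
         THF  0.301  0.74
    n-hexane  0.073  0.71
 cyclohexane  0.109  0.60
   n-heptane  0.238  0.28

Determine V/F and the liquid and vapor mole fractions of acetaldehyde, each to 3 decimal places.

Material balance + equilibrium reduce to Σ zᵢ(Kᵢ−1)/(1+V/F(Kᵢ−1)) = 0.
Check two-phase: ΣzᵢKᵢ = 1.249 > 1 and Σzᵢ/Kᵢ = 1.634 > 1, so g(0) = 0.249 > 0 and g(1) = -0.634 < 0.
Newton–Raphson from V/F = 0.58:
  V/F = 0.580: g = -0.2091, g' = -0.672 → V/F = 0.269
  V/F = 0.269: g = -0.0032, g' = -0.721 → V/F = 0.264
Converged at V/F = 0.264.
Compositions from xᵢ = zᵢ/(1+V/F(Kᵢ−1)), yᵢ = Kᵢxᵢ:
  acetaldehyde: x = 0.182, y = 0.549
  THF: x = 0.323, y = 0.239
  n-hexane: x = 0.079, y = 0.056
  cyclohexane: x = 0.122, y = 0.073
  n-heptane: x = 0.294, y = 0.082

V/F = 0.264, x_acetaldehyde = 0.182, y_acetaldehyde = 0.549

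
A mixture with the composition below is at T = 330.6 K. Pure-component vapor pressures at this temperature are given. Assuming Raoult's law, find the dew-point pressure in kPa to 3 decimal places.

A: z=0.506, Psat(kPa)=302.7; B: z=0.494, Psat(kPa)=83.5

Pdew = 131.791 kPa

At the dew point ψ → 1, so Σzᵢ/Kᵢ = 1 with Kᵢ = Pᵢˢᵃᵗ/P ⇒ 1/P = Σzᵢ/Pᵢˢᵃᵗ.
1/P = 0.506/302.7 + 0.494/83.5 = 0.007588 ⇒ P = 131.791 kPa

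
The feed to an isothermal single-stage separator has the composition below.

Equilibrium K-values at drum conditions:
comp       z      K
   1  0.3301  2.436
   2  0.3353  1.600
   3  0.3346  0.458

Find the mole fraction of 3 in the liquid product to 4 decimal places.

x_3 = 0.6329

Iterate (Newton) starting at β = 0.45:
  β = 0.4500: g = 0.20651, g' = -0.4980 → β = 0.8647
  β = 0.8647: g = 0.00259, g' = -0.5360 → β = 0.8695
Converged at β = 0.8695.
Compositions from xᵢ = zᵢ/(1+β(Kᵢ−1)), yᵢ = Kᵢxᵢ:
  1: x = 0.1468, y = 0.3576
  2: x = 0.2203, y = 0.3525
  3: x = 0.6329, y = 0.2898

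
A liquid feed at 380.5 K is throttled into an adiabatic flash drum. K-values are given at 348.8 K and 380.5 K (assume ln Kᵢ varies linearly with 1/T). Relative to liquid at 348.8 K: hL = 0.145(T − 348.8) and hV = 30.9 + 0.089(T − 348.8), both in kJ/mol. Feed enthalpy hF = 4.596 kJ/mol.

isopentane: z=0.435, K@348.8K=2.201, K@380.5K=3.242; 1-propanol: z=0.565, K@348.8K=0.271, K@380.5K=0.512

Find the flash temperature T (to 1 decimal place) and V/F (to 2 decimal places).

Adiabatic flash: solve Rachford–Rice at each trial T, then check hF = ψ·hV(T) + (1−ψ)·hL(T).
  T = 348.8 K: K = (2.201, 0.271), RR gives ψ = 0.126, H_out = 3.902 kJ/mol
  T = 380.5 K: K = (3.242, 0.512), RR gives ψ = 0.639, H_out = 23.218 kJ/mol
  T = 364.6 K: K = (2.692, 0.377), RR gives ψ = 0.365, H_out = 13.237 kJ/mol
  T = 356.7 K: K = (2.440, 0.321), RR gives ψ = 0.248, H_out = 8.703 kJ/mol
  T = 352.8 K: K = (2.320, 0.296), RR gives ψ = 0.189, H_out = 6.392 kJ/mol
  T = 350.8 K: K = (2.260, 0.283), RR gives ψ = 0.158, H_out = 5.166 kJ/mol
Linear interpolation between T = 348.8 (H_out = 3.902) and T = 350.8 (H_out = 5.166) on hF = 4.596 gives T ≈ 349.9 K, at which ψ = 0.14.

T = 349.9 K, V/F = 0.14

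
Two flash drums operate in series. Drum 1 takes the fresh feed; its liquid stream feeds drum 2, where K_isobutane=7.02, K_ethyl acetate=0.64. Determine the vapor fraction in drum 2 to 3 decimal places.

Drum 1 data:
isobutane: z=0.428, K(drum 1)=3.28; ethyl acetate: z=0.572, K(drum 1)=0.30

Drum 1:
Rachford–Rice: g(ψ₁) = Σ zᵢ(Kᵢ−1)/(1+ψ₁(Kᵢ−1)) = 0.
g(0) = ΣzᵢKᵢ − 1 = 0.575 and g(1) = 1 − Σzᵢ/Kᵢ = -1.037, so a root lies in (0, 1).
Binary case is linear: z₁(K₁−1)(1+ψ₁(K₂−1)) + z₂(K₂−1)(1+ψ₁(K₁−1)) = 0
⇒ ψ₁ = [z₁(K₁−1)+z₂(K₂−1)] / [−(K₁−1)(K₂−1)] = 0.5754/1.5960 = 0.361
Drum-1 compositions:
  isobutane: x = 0.235, y = 0.770
  ethyl acetate: x = 0.765, y = 0.230
Drum-2 feed = drum-1 liquid: z₂ = (0.2349, 0.7651).
Drum 2:
Material balance + equilibrium reduce to Σ zᵢ(Kᵢ−1)/(1+ψ₂(Kᵢ−1)) = 0.
Check two-phase: ΣzᵢKᵢ = 2.139 > 1 and Σzᵢ/Kᵢ = 1.229 > 1, so g(0) = 1.139 > 0 and g(1) = -0.229 < 0.
Binary case is linear: z₁(K₁−1)(1+ψ₂(K₂−1)) + z₂(K₂−1)(1+ψ₂(K₁−1)) = 0
⇒ ψ₂ = [z₁(K₁−1)+z₂(K₂−1)] / [−(K₁−1)(K₂−1)] = 1.1387/2.1672 = 0.525
  isobutane: x = 0.056, y = 0.396
  ethyl acetate: x = 0.944, y = 0.604

V/F (drum 2) = 0.525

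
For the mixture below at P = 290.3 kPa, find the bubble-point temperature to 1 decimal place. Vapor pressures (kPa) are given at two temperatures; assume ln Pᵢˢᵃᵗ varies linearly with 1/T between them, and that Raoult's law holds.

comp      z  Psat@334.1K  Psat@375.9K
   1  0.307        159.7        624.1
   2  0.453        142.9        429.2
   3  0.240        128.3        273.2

T = 358.7 K

Bubble-point temperature: ΣzᵢPᵢˢᵃᵗ(T) = P. Interpolate ln Pᵢˢᵃᵗ = aᵢ + bᵢ/T.
  T = 334.1 K: ΣzᵢPᵢˢᵃᵗ = 144.55 kPa
  T = 375.9 K: ΣzᵢPᵢˢᵃᵗ = 451.59 kPa
  T = 355.0 K: ΣzᵢPᵢˢᵃᵗ = 262.71 kPa
  T = 365.4 K: ΣzᵢPᵢˢᵃᵗ = 346.25 kPa
  T = 360.2 K: ΣzᵢPᵢˢᵃᵗ = 302.10 kPa
  T = 357.6 K: ΣzᵢPᵢˢᵃᵗ = 281.84 kPa
Interpolating between 357.6 K and 360.2 K gives T ≈ 358.7 K.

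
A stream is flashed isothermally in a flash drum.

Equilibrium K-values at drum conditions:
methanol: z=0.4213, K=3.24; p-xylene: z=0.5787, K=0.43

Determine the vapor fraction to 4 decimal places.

ψ = 0.4808

Material balance + equilibrium reduce to Σ zᵢ(Kᵢ−1)/(1+ψ(Kᵢ−1)) = 0.
g(0) = ΣzᵢKᵢ − 1 = 0.6139 and g(1) = 1 − Σzᵢ/Kᵢ = -0.4758, so a root lies in (0, 1).
Newton–Raphson from ψ = 0.5:
  ψ = 0.5000: g = -0.01619, g' = -0.8381 → ψ = 0.4807
  ψ = 0.4807: g = 0.00008, g' = -0.8469 → ψ = 0.4808
Converged at ψ = 0.4808.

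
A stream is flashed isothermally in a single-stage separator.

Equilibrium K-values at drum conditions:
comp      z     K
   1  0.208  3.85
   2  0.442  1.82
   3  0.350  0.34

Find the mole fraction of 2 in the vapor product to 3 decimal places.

Iterate (Newton) starting at ψ = 0.5:
  ψ = 0.500: g = 0.1567, g' = -0.776 → ψ = 0.702
  ψ = 0.702: g = -0.0027, g' = -0.837 → ψ = 0.699
Converged at ψ = 0.699.
Compositions from xᵢ = zᵢ/(1+ψ(Kᵢ−1)), yᵢ = Kᵢxᵢ:
  1: x = 0.070, y = 0.268
  2: x = 0.281, y = 0.511
  3: x = 0.649, y = 0.221

y_2 = 0.511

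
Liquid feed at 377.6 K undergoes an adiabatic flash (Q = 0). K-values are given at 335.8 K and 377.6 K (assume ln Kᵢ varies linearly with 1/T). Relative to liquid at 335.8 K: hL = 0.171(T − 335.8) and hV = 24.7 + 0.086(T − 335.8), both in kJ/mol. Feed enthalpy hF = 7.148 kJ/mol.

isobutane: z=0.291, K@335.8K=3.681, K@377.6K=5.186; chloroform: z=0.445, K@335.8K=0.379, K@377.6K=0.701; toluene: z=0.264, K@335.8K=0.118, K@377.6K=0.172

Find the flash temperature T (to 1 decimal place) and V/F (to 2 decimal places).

T = 348.5 K, V/F = 0.21

Adiabatic flash: solve Rachford–Rice at each trial T, then check hF = ψ·hV(T) + (1−ψ)·hL(T).
  T = 335.8 K: K = (3.681, 0.379, 0.118), RR gives ψ = 0.139, H_out = 3.442 kJ/mol
  T = 377.6 K: K = (5.186, 0.701, 0.172), RR gives ψ = 0.381, H_out = 15.204 kJ/mol
  T = 356.7 K: K = (4.413, 0.525, 0.144), RR gives ψ = 0.256, H_out = 9.442 kJ/mol
  T = 346.2 K: K = (4.040, 0.448, 0.131), RR gives ψ = 0.197, H_out = 6.480 kJ/mol
  T = 351.4 K: K = (4.223, 0.485, 0.137), RR gives ψ = 0.226, H_out = 7.956 kJ/mol
  T = 348.8 K: K = (4.131, 0.466, 0.134), RR gives ψ = 0.212, H_out = 7.221 kJ/mol
  T = 347.5 K: K = (4.085, 0.457, 0.132), RR gives ψ = 0.205, H_out = 6.851 kJ/mol
Linear interpolation between T = 347.5 (H_out = 6.851) and T = 348.8 (H_out = 7.221) on hF = 7.148 gives T ≈ 348.5 K, at which ψ = 0.21.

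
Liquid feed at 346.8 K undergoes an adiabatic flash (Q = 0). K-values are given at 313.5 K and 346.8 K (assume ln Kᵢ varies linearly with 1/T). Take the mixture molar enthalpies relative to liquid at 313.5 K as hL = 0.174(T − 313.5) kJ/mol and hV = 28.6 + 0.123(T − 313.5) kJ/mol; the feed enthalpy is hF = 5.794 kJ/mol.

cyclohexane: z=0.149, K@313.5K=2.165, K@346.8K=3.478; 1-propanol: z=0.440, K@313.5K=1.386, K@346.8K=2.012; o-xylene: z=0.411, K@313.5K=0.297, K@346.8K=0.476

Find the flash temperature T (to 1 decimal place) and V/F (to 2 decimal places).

T = 316.1 K, V/F = 0.19

Adiabatic flash: solve Rachford–Rice at each trial T, then check hF = ψ·hV(T) + (1−ψ)·hL(T).
  T = 313.5 K: K = (2.165, 1.386, 0.297), RR gives ψ = 0.118, H_out = 3.373 kJ/mol
  T = 346.8 K: K = (3.478, 2.012, 0.476), RR gives ψ = 0.798, H_out = 27.272 kJ/mol
  T = 330.1 K: K = (2.775, 1.685, 0.380), RR gives ψ = 0.492, H_out = 16.547 kJ/mol
  T = 321.8 K: K = (2.459, 1.532, 0.337), RR gives ψ = 0.325, H_out = 10.589 kJ/mol
  T = 317.6 K: K = (2.307, 1.457, 0.316), RR gives ψ = 0.227, H_out = 7.155 kJ/mol
  T = 315.6 K: K = (2.237, 1.422, 0.307), RR gives ψ = 0.176, H_out = 5.373 kJ/mol
Linear interpolation between T = 315.6 (H_out = 5.373) and T = 317.6 (H_out = 7.155) on hF = 5.794 gives T ≈ 316.1 K, at which ψ = 0.19.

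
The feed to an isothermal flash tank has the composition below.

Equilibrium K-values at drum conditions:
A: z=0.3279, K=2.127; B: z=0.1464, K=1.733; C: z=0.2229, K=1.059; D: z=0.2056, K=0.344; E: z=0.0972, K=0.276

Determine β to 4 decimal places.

β = 0.5308

Let β = V/F and solve Σ zᵢ(Kᵢ−1)/(1+β(Kᵢ−1)) = 0.
Feasibility: ΣzᵢKᵢ = 1.2848, Σzᵢ/Kᵢ = 1.3990 — both > 1, two phases present.
Iterate (Newton) starting at β = 0.5:
  β = 0.5000: g = 0.01665, g' = -0.5343 → β = 0.5312
  β = 0.5312: g = -0.00020, g' = -0.5474 → β = 0.5308
Converged at β = 0.5308.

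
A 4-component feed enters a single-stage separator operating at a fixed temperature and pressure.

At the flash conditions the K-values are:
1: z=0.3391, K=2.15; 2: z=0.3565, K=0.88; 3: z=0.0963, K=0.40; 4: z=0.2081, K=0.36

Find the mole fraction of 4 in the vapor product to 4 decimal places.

y_4 = 0.0945

Newton–Raphson from V/F = 0.5:
  V/F = 0.5000: g = -0.07632, g' = -0.4417 → V/F = 0.3272
  V/F = 0.3272: g = -0.00154, g' = -0.4324 → V/F = 0.3236
Converged at V/F = 0.3236.
Compositions from xᵢ = zᵢ/(1+V/F(Kᵢ−1)), yᵢ = Kᵢxᵢ:
  1: x = 0.2471, y = 0.5313
  2: x = 0.3709, y = 0.3264
  3: x = 0.1195, y = 0.0478
  4: x = 0.2625, y = 0.0945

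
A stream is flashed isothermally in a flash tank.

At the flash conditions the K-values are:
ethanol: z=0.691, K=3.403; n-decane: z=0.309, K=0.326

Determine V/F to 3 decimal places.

Rachford–Rice: g(V/F) = Σ zᵢ(Kᵢ−1)/(1+V/F(Kᵢ−1)) = 0.
Feasibility: ΣzᵢKᵢ = 2.452, Σzᵢ/Kᵢ = 1.151 — both > 1, two phases present.
Binary case is linear: z₁(K₁−1)(1+V/F(K₂−1)) + z₂(K₂−1)(1+V/F(K₁−1)) = 0
⇒ V/F = [z₁(K₁−1)+z₂(K₂−1)] / [−(K₁−1)(K₂−1)] = 1.4522/1.6196 = 0.897

V/F = 0.897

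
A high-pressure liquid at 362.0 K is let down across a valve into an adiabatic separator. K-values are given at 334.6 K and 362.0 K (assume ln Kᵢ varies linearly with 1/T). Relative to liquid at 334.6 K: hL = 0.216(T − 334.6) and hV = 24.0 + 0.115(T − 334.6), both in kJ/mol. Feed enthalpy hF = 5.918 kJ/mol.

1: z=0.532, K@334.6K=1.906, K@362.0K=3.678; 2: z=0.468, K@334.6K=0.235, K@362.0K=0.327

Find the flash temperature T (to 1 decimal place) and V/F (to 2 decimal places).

T = 336.4 K, V/F = 0.23

Adiabatic flash: solve Rachford–Rice at each trial T, then check hF = ψ·hV(T) + (1−ψ)·hL(T).
  T = 334.6 K: K = (1.906, 0.235), RR gives ψ = 0.179, H_out = 4.293 kJ/mol
  T = 362.0 K: K = (3.678, 0.327), RR gives ψ = 0.616, H_out = 18.992 kJ/mol
  T = 348.3 K: K = (2.682, 0.279), RR gives ψ = 0.460, H_out = 13.355 kJ/mol
  T = 341.5 K: K = (2.272, 0.257), RR gives ψ = 0.348, H_out = 9.592 kJ/mol
  T = 338.1 K: K = (2.085, 0.246), RR gives ψ = 0.274, H_out = 7.240 kJ/mol
  T = 336.4 K: K = (1.997, 0.241), RR gives ψ = 0.231, H_out = 5.889 kJ/mol
Linear interpolation between T = 336.4 (H_out = 5.889) and T = 338.1 (H_out = 7.240) on hF = 5.918 gives T ≈ 336.4 K, at which ψ = 0.23.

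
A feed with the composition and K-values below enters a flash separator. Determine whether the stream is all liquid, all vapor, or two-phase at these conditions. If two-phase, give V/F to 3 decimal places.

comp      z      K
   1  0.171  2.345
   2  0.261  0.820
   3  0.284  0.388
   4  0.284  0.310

all liquid

ΣzᵢKᵢ = 0.813; Σzᵢ/Kᵢ = 2.039.
Since ΣzᵢKᵢ < 1 the mixture is below its bubble point — single liquid phase.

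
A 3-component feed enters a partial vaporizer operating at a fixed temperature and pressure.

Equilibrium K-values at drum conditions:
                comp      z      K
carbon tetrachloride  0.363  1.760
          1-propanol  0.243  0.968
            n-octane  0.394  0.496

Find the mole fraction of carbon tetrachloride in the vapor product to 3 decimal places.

Newton iteration, V/F⁰ = 0.33:
  V/F = 0.330: g = -0.0255, g' = -0.278 → V/F = 0.238
  V/F = 0.238: g = 0.0000, g' = -0.280 → V/F = 0.239
Converged at V/F = 0.239.
Compositions from xᵢ = zᵢ/(1+V/F(Kᵢ−1)), yᵢ = Kᵢxᵢ:
  carbon tetrachloride: x = 0.307, y = 0.541
  1-propanol: x = 0.245, y = 0.237
  n-octane: x = 0.448, y = 0.222

y_carbon tetrachloride = 0.541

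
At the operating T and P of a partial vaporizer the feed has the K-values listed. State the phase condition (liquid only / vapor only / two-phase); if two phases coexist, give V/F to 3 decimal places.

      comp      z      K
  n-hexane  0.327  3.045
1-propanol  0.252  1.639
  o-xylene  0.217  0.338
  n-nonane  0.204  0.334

two-phase, V/F = 0.542

ΣzᵢKᵢ = 1.550; Σzᵢ/Kᵢ = 1.514.
Both exceed 1, so a two-phase solution exists.
Let ψ = V/F and solve Σ zᵢ(Kᵢ−1)/(1+ψ(Kᵢ−1)) = 0.
Iterate (Newton) starting at ψ = 0.41:
  ψ = 0.410: g = 0.1073, g' = -0.820 → ψ = 0.541
  ψ = 0.541: g = 0.0010, g' = -0.817 → ψ = 0.542
Converged at ψ = 0.542.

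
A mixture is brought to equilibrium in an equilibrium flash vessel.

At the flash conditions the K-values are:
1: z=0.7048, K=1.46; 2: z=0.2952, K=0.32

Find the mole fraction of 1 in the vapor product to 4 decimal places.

y_1 = 0.8709

Material balance + equilibrium reduce to Σ zᵢ(Kᵢ−1)/(1+β(Kᵢ−1)) = 0.
g(0) = ΣzᵢKᵢ − 1 = 0.1235 and g(1) = 1 − Σzᵢ/Kᵢ = -0.4052, so a root lies in (0, 1).
Binary case is linear: z₁(K₁−1)(1+β(K₂−1)) + z₂(K₂−1)(1+β(K₁−1)) = 0
⇒ β = [z₁(K₁−1)+z₂(K₂−1)] / [−(K₁−1)(K₂−1)] = 0.12347/0.31280 = 0.3947
Compositions from xᵢ = zᵢ/(1+β(Kᵢ−1)), yᵢ = Kᵢxᵢ:
  1: x = 0.5965, y = 0.8709
  2: x = 0.4035, y = 0.1291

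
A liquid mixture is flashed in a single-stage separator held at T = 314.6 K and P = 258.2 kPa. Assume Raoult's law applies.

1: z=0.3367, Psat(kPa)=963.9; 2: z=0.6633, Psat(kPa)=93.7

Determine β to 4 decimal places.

Raoult's law: Kᵢ = Pᵢˢᵃᵗ/P = Pᵢˢᵃᵗ/258.2.
  K_1 = 963.9/258.2 = 3.733153, K_2 = 93.7/258.2 = 0.362897
Let β = V/F and solve Σ zᵢ(Kᵢ−1)/(1+β(Kᵢ−1)) = 0.
g(0) = ΣzᵢKᵢ − 1 = 0.4977 and g(1) = 1 − Σzᵢ/Kᵢ = -0.9180, so a root lies in (0, 1).
Iterate (Newton) starting at β = 0.5:
  β = 0.5000: g = -0.23128, g' = -1.0289 → β = 0.2752
  β = 0.2752: g = 0.01276, g' = -1.2151 → β = 0.2857
  β = 0.2857: g = 0.00010, g' = -1.1954 → β = 0.2858
Converged at β = 0.2858.

β = 0.2858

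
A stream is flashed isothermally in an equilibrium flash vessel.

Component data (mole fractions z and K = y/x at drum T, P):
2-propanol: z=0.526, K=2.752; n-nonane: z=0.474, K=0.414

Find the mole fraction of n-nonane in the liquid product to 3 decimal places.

x_n-nonane = 0.749

Material balance + equilibrium reduce to Σ zᵢ(Kᵢ−1)/(1+β(Kᵢ−1)) = 0.
g(0) = ΣzᵢKᵢ − 1 = 0.644 and g(1) = 1 − Σzᵢ/Kᵢ = -0.336, so a root lies in (0, 1).
Binary case is linear: z₁(K₁−1)(1+β(K₂−1)) + z₂(K₂−1)(1+β(K₁−1)) = 0
⇒ β = [z₁(K₁−1)+z₂(K₂−1)] / [−(K₁−1)(K₂−1)] = 0.6438/1.0267 = 0.627
Compositions from xᵢ = zᵢ/(1+β(Kᵢ−1)), yᵢ = Kᵢxᵢ:
  2-propanol: x = 0.251, y = 0.690
  n-nonane: x = 0.749, y = 0.310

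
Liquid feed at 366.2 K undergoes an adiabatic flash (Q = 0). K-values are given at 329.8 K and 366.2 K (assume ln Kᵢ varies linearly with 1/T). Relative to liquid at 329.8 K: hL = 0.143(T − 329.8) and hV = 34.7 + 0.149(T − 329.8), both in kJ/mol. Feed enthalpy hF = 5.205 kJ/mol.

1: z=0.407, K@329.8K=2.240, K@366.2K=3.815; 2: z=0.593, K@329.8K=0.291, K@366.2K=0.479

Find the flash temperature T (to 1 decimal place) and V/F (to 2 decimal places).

Adiabatic flash: solve Rachford–Rice at each trial T, then check hF = ψ·hV(T) + (1−ψ)·hL(T).
  T = 329.8 K: K = (2.240, 0.291), RR gives ψ = 0.096, H_out = 3.325 kJ/mol
  T = 366.2 K: K = (3.815, 0.479), RR gives ψ = 0.571, H_out = 25.127 kJ/mol
  T = 348.0 K: K = (2.964, 0.378), RR gives ψ = 0.353, H_out = 14.880 kJ/mol
  T = 338.9 K: K = (2.587, 0.333), RR gives ψ = 0.236, H_out = 9.516 kJ/mol
  T = 334.4 K: K = (2.411, 0.312), RR gives ψ = 0.171, H_out = 6.603 kJ/mol
  T = 332.1 K: K = (2.325, 0.301), RR gives ψ = 0.135, H_out = 5.010 kJ/mol
Linear interpolation between T = 332.1 (H_out = 5.010) and T = 334.4 (H_out = 6.603) on hF = 5.205 gives T ≈ 332.4 K, at which ψ = 0.14.

T = 332.4 K, V/F = 0.14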